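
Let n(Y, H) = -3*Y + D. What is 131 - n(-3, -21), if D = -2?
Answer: 124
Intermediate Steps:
n(Y, H) = -2 - 3*Y (n(Y, H) = -3*Y - 2 = -2 - 3*Y)
131 - n(-3, -21) = 131 - (-2 - 3*(-3)) = 131 - (-2 + 9) = 131 - 1*7 = 131 - 7 = 124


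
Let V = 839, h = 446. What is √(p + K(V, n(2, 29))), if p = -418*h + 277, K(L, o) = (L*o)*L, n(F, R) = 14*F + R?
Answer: √39937346 ≈ 6319.6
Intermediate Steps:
n(F, R) = R + 14*F
K(L, o) = o*L²
p = -186151 (p = -418*446 + 277 = -186428 + 277 = -186151)
√(p + K(V, n(2, 29))) = √(-186151 + (29 + 14*2)*839²) = √(-186151 + (29 + 28)*703921) = √(-186151 + 57*703921) = √(-186151 + 40123497) = √39937346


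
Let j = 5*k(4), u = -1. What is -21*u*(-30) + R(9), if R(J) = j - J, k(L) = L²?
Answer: -559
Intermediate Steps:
j = 80 (j = 5*4² = 5*16 = 80)
R(J) = 80 - J
-21*u*(-30) + R(9) = -21*(-1)*(-30) + (80 - 1*9) = 21*(-30) + (80 - 9) = -630 + 71 = -559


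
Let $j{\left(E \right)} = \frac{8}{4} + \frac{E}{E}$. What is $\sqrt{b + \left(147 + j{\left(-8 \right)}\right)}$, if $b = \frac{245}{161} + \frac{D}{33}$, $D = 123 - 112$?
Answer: $\frac{13 \sqrt{4278}}{69} \approx 12.323$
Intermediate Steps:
$j{\left(E \right)} = 3$ ($j{\left(E \right)} = 8 \cdot \frac{1}{4} + 1 = 2 + 1 = 3$)
$D = 11$
$b = \frac{128}{69}$ ($b = \frac{245}{161} + \frac{11}{33} = 245 \cdot \frac{1}{161} + 11 \cdot \frac{1}{33} = \frac{35}{23} + \frac{1}{3} = \frac{128}{69} \approx 1.8551$)
$\sqrt{b + \left(147 + j{\left(-8 \right)}\right)} = \sqrt{\frac{128}{69} + \left(147 + 3\right)} = \sqrt{\frac{128}{69} + 150} = \sqrt{\frac{10478}{69}} = \frac{13 \sqrt{4278}}{69}$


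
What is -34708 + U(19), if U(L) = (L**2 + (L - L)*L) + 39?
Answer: -34308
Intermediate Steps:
U(L) = 39 + L**2 (U(L) = (L**2 + 0*L) + 39 = (L**2 + 0) + 39 = L**2 + 39 = 39 + L**2)
-34708 + U(19) = -34708 + (39 + 19**2) = -34708 + (39 + 361) = -34708 + 400 = -34308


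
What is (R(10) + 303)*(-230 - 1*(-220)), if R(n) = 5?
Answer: -3080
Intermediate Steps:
(R(10) + 303)*(-230 - 1*(-220)) = (5 + 303)*(-230 - 1*(-220)) = 308*(-230 + 220) = 308*(-10) = -3080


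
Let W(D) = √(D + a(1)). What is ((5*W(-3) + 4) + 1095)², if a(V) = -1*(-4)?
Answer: 1218816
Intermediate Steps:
a(V) = 4
W(D) = √(4 + D) (W(D) = √(D + 4) = √(4 + D))
((5*W(-3) + 4) + 1095)² = ((5*√(4 - 3) + 4) + 1095)² = ((5*√1 + 4) + 1095)² = ((5*1 + 4) + 1095)² = ((5 + 4) + 1095)² = (9 + 1095)² = 1104² = 1218816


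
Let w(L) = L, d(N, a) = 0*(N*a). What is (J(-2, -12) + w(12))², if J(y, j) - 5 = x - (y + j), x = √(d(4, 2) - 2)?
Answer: (31 + I*√2)² ≈ 959.0 + 87.681*I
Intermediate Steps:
d(N, a) = 0
x = I*√2 (x = √(0 - 2) = √(-2) = I*√2 ≈ 1.4142*I)
J(y, j) = 5 - j - y + I*√2 (J(y, j) = 5 + (I*√2 - (y + j)) = 5 + (I*√2 - (j + y)) = 5 + (I*√2 + (-j - y)) = 5 + (-j - y + I*√2) = 5 - j - y + I*√2)
(J(-2, -12) + w(12))² = ((5 - 1*(-12) - 1*(-2) + I*√2) + 12)² = ((5 + 12 + 2 + I*√2) + 12)² = ((19 + I*√2) + 12)² = (31 + I*√2)²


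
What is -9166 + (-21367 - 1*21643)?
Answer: -52176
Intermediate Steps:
-9166 + (-21367 - 1*21643) = -9166 + (-21367 - 21643) = -9166 - 43010 = -52176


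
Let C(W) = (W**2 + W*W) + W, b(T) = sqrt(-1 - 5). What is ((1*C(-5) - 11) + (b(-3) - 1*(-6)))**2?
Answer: (40 + I*sqrt(6))**2 ≈ 1594.0 + 195.96*I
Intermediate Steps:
b(T) = I*sqrt(6) (b(T) = sqrt(-6) = I*sqrt(6))
C(W) = W + 2*W**2 (C(W) = (W**2 + W**2) + W = 2*W**2 + W = W + 2*W**2)
((1*C(-5) - 11) + (b(-3) - 1*(-6)))**2 = ((1*(-5*(1 + 2*(-5))) - 11) + (I*sqrt(6) - 1*(-6)))**2 = ((1*(-5*(1 - 10)) - 11) + (I*sqrt(6) + 6))**2 = ((1*(-5*(-9)) - 11) + (6 + I*sqrt(6)))**2 = ((1*45 - 11) + (6 + I*sqrt(6)))**2 = ((45 - 11) + (6 + I*sqrt(6)))**2 = (34 + (6 + I*sqrt(6)))**2 = (40 + I*sqrt(6))**2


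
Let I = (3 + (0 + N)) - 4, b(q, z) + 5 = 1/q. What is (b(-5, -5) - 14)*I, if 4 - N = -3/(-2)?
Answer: -144/5 ≈ -28.800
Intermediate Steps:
N = 5/2 (N = 4 - (-3)/(-2) = 4 - (-3)*(-1)/2 = 4 - 1*3/2 = 4 - 3/2 = 5/2 ≈ 2.5000)
b(q, z) = -5 + 1/q
I = 3/2 (I = (3 + (0 + 5/2)) - 4 = (3 + 5/2) - 4 = 11/2 - 4 = 3/2 ≈ 1.5000)
(b(-5, -5) - 14)*I = ((-5 + 1/(-5)) - 14)*(3/2) = ((-5 - ⅕) - 14)*(3/2) = (-26/5 - 14)*(3/2) = -96/5*3/2 = -144/5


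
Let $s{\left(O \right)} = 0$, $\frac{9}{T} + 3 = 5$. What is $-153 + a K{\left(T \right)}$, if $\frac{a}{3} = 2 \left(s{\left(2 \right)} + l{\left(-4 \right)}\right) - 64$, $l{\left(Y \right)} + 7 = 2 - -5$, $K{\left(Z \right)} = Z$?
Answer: $-1017$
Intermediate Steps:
$T = \frac{9}{2}$ ($T = \frac{9}{-3 + 5} = \frac{9}{2} \approx 4.5$)
$l{\left(Y \right)} = 0$ ($l{\left(Y \right)} = -7 + \left(2 - -5\right) = -7 + \left(2 + 5\right) = -7 + 7 = 0$)
$a = -192$ ($a = 3 \left(2 \left(0 + 0\right) - 64\right) = 3 \left(2 \cdot 0 - 64\right) = 3 \left(0 - 64\right) = 3 \left(-64\right) = -192$)
$-153 + a K{\left(T \right)} = -153 - 864 = -1017$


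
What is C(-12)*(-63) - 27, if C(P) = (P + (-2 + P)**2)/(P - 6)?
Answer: 617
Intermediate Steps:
C(P) = (P + (-2 + P)**2)/(-6 + P)
C(-12)*(-63) - 27 = ((-12 + (-2 - 12)**2)/(-6 - 12))*(-63) - 27 = ((-12 + (-14)**2)/(-18))*(-63) - 27 = -(-12 + 196)/18*(-63) - 27 = -1/18*184*(-63) - 27 = -92/9*(-63) - 27 = 644 - 27 = 617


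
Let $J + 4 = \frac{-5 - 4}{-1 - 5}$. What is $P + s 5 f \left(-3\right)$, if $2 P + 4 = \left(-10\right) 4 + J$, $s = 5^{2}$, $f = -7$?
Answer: $\frac{10407}{4} \approx 2601.8$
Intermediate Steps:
$s = 25$
$J = - \frac{5}{2}$ ($J = -4 + \frac{-5 - 4}{-1 - 5} = -4 - \frac{9}{-6} = -4 - - \frac{3}{2} = -4 + \frac{3}{2} = - \frac{5}{2} \approx -2.5$)
$P = - \frac{93}{4}$ ($P = -2 + \frac{\left(-10\right) 4 - \frac{5}{2}}{2} = -2 + \frac{-40 - \frac{5}{2}}{2} = -2 + \frac{1}{2} \left(- \frac{85}{2}\right) = -2 - \frac{85}{4} = - \frac{93}{4} \approx -23.25$)
$P + s 5 f \left(-3\right) = - \frac{93}{4} + 25 \cdot 5 \left(-7\right) \left(-3\right) = - \frac{93}{4} + 25 \left(\left(-35\right) \left(-3\right)\right) = - \frac{93}{4} + 25 \cdot 105 = - \frac{93}{4} + 2625 = \frac{10407}{4}$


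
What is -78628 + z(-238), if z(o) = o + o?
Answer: -79104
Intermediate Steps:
z(o) = 2*o
-78628 + z(-238) = -78628 + 2*(-238) = -78628 - 476 = -79104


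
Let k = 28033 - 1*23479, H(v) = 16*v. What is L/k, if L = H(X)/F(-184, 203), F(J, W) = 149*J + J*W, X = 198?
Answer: -1/93104 ≈ -1.0741e-5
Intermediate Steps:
k = 4554 (k = 28033 - 23479 = 4554)
L = -9/184 (L = (16*198)/((-184*(149 + 203))) = 3168/((-184*352)) = 3168/(-64768) = 3168*(-1/64768) = -9/184 ≈ -0.048913)
L/k = -9/184/4554 = -9/184*1/4554 = -1/93104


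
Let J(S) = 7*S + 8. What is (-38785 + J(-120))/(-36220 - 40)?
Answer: 39617/36260 ≈ 1.0926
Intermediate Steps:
J(S) = 8 + 7*S
(-38785 + J(-120))/(-36220 - 40) = (-38785 + (8 + 7*(-120)))/(-36220 - 40) = (-38785 + (8 - 840))/(-36260) = (-38785 - 832)*(-1/36260) = -39617*(-1/36260) = 39617/36260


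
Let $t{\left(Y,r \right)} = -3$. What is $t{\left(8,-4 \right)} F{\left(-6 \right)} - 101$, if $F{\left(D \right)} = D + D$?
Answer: $-65$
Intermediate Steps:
$F{\left(D \right)} = 2 D$
$t{\left(8,-4 \right)} F{\left(-6 \right)} - 101 = - 3 \cdot 2 \left(-6\right) - 101 = \left(-3\right) \left(-12\right) - 101 = 36 - 101 = -65$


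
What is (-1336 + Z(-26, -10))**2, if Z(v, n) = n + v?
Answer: 1882384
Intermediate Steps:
(-1336 + Z(-26, -10))**2 = (-1336 + (-10 - 26))**2 = (-1336 - 36)**2 = (-1372)**2 = 1882384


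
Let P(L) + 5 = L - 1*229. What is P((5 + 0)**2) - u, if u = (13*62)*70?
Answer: -56629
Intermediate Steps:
u = 56420 (u = 806*70 = 56420)
P(L) = -234 + L (P(L) = -5 + (L - 1*229) = -5 + (L - 229) = -5 + (-229 + L) = -234 + L)
P((5 + 0)**2) - u = (-234 + (5 + 0)**2) - 1*56420 = (-234 + 5**2) - 56420 = (-234 + 25) - 56420 = -209 - 56420 = -56629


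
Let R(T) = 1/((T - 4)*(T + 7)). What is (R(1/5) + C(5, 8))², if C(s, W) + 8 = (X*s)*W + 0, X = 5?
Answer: 17240477809/467856 ≈ 36850.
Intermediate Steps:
C(s, W) = -8 + 5*W*s (C(s, W) = -8 + ((5*s)*W + 0) = -8 + (5*W*s + 0) = -8 + 5*W*s)
R(T) = 1/((-4 + T)*(7 + T))
(R(1/5) + C(5, 8))² = (1/(-28 + (1/5)² + 3/5) + (-8 + 5*8*5))² = (1/(-28 + (⅕)² + 3*(⅕)) + (-8 + 200))² = (1/(-28 + 1/25 + ⅗) + 192)² = (1/(-684/25) + 192)² = (-25/684 + 192)² = (131303/684)² = 17240477809/467856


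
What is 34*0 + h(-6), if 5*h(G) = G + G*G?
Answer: 6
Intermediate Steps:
h(G) = G/5 + G²/5 (h(G) = (G + G*G)/5 = (G + G²)/5 = G/5 + G²/5)
34*0 + h(-6) = 34*0 + (⅕)*(-6)*(1 - 6) = 0 + (⅕)*(-6)*(-5) = 0 + 6 = 6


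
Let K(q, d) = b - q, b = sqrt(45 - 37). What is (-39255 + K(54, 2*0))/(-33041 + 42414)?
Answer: -39309/9373 + 2*sqrt(2)/9373 ≈ -4.1936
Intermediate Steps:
b = 2*sqrt(2) (b = sqrt(8) = 2*sqrt(2) ≈ 2.8284)
K(q, d) = -q + 2*sqrt(2) (K(q, d) = 2*sqrt(2) - q = -q + 2*sqrt(2))
(-39255 + K(54, 2*0))/(-33041 + 42414) = (-39255 + (-1*54 + 2*sqrt(2)))/(-33041 + 42414) = (-39255 + (-54 + 2*sqrt(2)))/9373 = (-39309 + 2*sqrt(2))*(1/9373) = -39309/9373 + 2*sqrt(2)/9373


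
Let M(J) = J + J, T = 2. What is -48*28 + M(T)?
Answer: -1340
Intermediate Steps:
M(J) = 2*J
-48*28 + M(T) = -48*28 + 2*2 = -1344 + 4 = -1340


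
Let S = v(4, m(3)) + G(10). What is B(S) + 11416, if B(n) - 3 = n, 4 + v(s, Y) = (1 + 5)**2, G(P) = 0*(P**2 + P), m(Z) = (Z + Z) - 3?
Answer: 11451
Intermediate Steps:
m(Z) = -3 + 2*Z (m(Z) = 2*Z - 3 = -3 + 2*Z)
G(P) = 0 (G(P) = 0*(P + P**2) = 0)
v(s, Y) = 32 (v(s, Y) = -4 + (1 + 5)**2 = -4 + 6**2 = -4 + 36 = 32)
S = 32 (S = 32 + 0 = 32)
B(n) = 3 + n
B(S) + 11416 = (3 + 32) + 11416 = 35 + 11416 = 11451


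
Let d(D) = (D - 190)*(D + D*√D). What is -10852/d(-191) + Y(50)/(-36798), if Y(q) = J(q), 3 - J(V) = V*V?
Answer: 1437034667/21422618064 + 2713*I*√191/3493008 ≈ 0.06708 + 0.010734*I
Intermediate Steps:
d(D) = (-190 + D)*(D + D^(3/2))
J(V) = 3 - V² (J(V) = 3 - V*V = 3 - V²)
Y(q) = 3 - q²
-10852/d(-191) + Y(50)/(-36798) = -10852/((-191)² + (-191)^(5/2) - 190*(-191) - (-36290)*I*√191) + (3 - 1*50²)/(-36798) = -10852/(36481 + 36481*I*√191 + 36290 - (-36290)*I*√191) + (3 - 1*2500)*(-1/36798) = -10852/(36481 + 36481*I*√191 + 36290 + 36290*I*√191) + (3 - 2500)*(-1/36798) = -10852/(72771 + 72771*I*√191) - 2497*(-1/36798) = -10852/(72771 + 72771*I*√191) + 2497/36798 = 2497/36798 - 10852/(72771 + 72771*I*√191)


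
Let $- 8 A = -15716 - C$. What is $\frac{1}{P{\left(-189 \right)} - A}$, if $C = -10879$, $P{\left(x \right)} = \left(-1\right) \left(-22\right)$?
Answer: $- \frac{8}{4661} \approx -0.0017164$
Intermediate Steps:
$P{\left(x \right)} = 22$
$A = \frac{4837}{8}$ ($A = - \frac{-15716 - -10879}{8} = - \frac{-15716 + 10879}{8} = \left(- \frac{1}{8}\right) \left(-4837\right) = \frac{4837}{8} \approx 604.63$)
$\frac{1}{P{\left(-189 \right)} - A} = \frac{1}{22 - \frac{4837}{8}} = \frac{1}{- \frac{4661}{8}} = - \frac{8}{4661}$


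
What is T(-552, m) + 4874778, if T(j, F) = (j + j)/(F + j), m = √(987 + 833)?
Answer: 369123217290/75721 + 552*√455/75721 ≈ 4.8748e+6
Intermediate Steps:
m = 2*√455 (m = √1820 = 2*√455 ≈ 42.661)
T(j, F) = 2*j/(F + j) (T(j, F) = (2*j)/(F + j) = 2*j/(F + j))
T(-552, m) + 4874778 = 2*(-552)/(2*√455 - 552) + 4874778 = 2*(-552)/(-552 + 2*√455) + 4874778 = -1104/(-552 + 2*√455) + 4874778 = 4874778 - 1104/(-552 + 2*√455)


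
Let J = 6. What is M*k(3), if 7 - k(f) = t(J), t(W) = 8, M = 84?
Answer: -84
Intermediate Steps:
k(f) = -1 (k(f) = 7 - 1*8 = 7 - 8 = -1)
M*k(3) = 84*(-1) = -84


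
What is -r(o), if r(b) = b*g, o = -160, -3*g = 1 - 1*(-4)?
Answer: -800/3 ≈ -266.67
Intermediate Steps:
g = -5/3 (g = -(1 - 1*(-4))/3 = -(1 + 4)/3 = -⅓*5 = -5/3 ≈ -1.6667)
r(b) = -5*b/3 (r(b) = b*(-5/3) = -5*b/3)
-r(o) = -(-5)*(-160)/3 = -1*800/3 = -800/3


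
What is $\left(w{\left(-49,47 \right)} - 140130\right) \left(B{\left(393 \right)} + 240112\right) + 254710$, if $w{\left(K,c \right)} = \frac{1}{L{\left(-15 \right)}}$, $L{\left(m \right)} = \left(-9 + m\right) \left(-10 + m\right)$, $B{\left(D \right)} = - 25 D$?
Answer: $- \frac{19361917329713}{600} \approx -3.227 \cdot 10^{10}$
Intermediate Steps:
$L{\left(m \right)} = \left(-10 + m\right) \left(-9 + m\right)$
$w{\left(K,c \right)} = \frac{1}{600}$ ($w{\left(K,c \right)} = \frac{1}{90 + \left(-15\right)^{2} - -285} = \frac{1}{90 + 225 + 285} = \frac{1}{600}$)
$\left(w{\left(-49,47 \right)} - 140130\right) \left(B{\left(393 \right)} + 240112\right) + 254710 = \left(\frac{1}{600} - 140130\right) \left(\left(-25\right) 393 + 240112\right) + 254710 = - \frac{84077999 \left(-9825 + 240112\right)}{600} + 254710 = \left(- \frac{84077999}{600}\right) 230287 + 254710 = - \frac{19362070155713}{600} + 254710 = - \frac{19361917329713}{600}$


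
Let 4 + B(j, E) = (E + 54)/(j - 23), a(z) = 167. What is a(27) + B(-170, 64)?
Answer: 31341/193 ≈ 162.39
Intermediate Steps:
B(j, E) = -4 + (54 + E)/(-23 + j) (B(j, E) = -4 + (E + 54)/(j - 23) = -4 + (54 + E)/(-23 + j))
a(27) + B(-170, 64) = 167 + (146 + 64 - 4*(-170))/(-23 - 170) = 167 + (146 + 64 + 680)/(-193) = 167 - 1/193*890 = 167 - 890/193 = 31341/193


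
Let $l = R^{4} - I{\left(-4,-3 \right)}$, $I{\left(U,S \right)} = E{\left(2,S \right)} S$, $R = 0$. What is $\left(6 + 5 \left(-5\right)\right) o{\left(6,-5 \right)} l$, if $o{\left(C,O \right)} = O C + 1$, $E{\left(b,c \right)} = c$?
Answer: $-4959$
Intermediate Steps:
$I{\left(U,S \right)} = S^{2}$ ($I{\left(U,S \right)} = S S = S^{2}$)
$l = -9$ ($l = 0^{4} - \left(-3\right)^{2} = 0 - 9 = -9$)
$o{\left(C,O \right)} = 1 + C O$ ($o{\left(C,O \right)} = C O + 1 = 1 + C O$)
$\left(6 + 5 \left(-5\right)\right) o{\left(6,-5 \right)} l = \left(6 + 5 \left(-5\right)\right) \left(1 + 6 \left(-5\right)\right) \left(-9\right) = \left(6 - 25\right) \left(1 - 30\right) \left(-9\right) = \left(-19\right) \left(-29\right) \left(-9\right) = 551 \left(-9\right) = -4959$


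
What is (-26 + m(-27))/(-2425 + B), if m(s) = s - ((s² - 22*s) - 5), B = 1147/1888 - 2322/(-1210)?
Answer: 522003680/922348699 ≈ 0.56595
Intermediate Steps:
B = 2885903/1142240 (B = 1147*(1/1888) - 2322*(-1/1210) = 1147/1888 + 1161/605 = 2885903/1142240 ≈ 2.5265)
m(s) = 5 - s² + 23*s (m(s) = s - (-5 + s² - 22*s) = s + (5 - s² + 22*s) = 5 - s² + 23*s)
(-26 + m(-27))/(-2425 + B) = (-26 + (5 - 1*(-27)² + 23*(-27)))/(-2425 + 2885903/1142240) = (-26 + (5 - 1*729 - 621))/(-2767046097/1142240) = (-26 + (5 - 729 - 621))*(-1142240/2767046097) = (-26 - 1345)*(-1142240/2767046097) = -1371*(-1142240/2767046097) = 522003680/922348699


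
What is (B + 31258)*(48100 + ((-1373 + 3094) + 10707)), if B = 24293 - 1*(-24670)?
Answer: 4855616688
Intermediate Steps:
B = 48963 (B = 24293 + 24670 = 48963)
(B + 31258)*(48100 + ((-1373 + 3094) + 10707)) = (48963 + 31258)*(48100 + ((-1373 + 3094) + 10707)) = 80221*(48100 + (1721 + 10707)) = 80221*(48100 + 12428) = 80221*60528 = 4855616688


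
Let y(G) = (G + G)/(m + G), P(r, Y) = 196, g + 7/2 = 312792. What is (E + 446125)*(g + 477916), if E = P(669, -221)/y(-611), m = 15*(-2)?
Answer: 9173692808871/26 ≈ 3.5283e+11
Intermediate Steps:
g = 625577/2 (g = -7/2 + 312792 = 625577/2 ≈ 3.1279e+5)
m = -30
y(G) = 2*G/(-30 + G) (y(G) = (G + G)/(-30 + G) = (2*G)/(-30 + G) = 2*G/(-30 + G))
E = 62818/611 (E = 196/((2*(-611)/(-30 - 611))) = 196/((2*(-611)/(-641))) = 196/((2*(-611)*(-1/641))) = 196/(1222/641) = 196*(641/1222) = 62818/611 ≈ 102.81)
(E + 446125)*(g + 477916) = (62818/611 + 446125)*(625577/2 + 477916) = (272645193/611)*(1581409/2) = 9173692808871/26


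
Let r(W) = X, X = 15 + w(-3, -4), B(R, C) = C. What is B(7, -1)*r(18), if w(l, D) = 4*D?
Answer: 1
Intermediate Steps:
X = -1 (X = 15 + 4*(-4) = 15 - 16 = -1)
r(W) = -1
B(7, -1)*r(18) = -1*(-1) = 1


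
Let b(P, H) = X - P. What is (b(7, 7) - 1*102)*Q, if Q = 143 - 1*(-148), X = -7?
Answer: -33756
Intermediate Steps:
b(P, H) = -7 - P
Q = 291 (Q = 143 + 148 = 291)
(b(7, 7) - 1*102)*Q = ((-7 - 1*7) - 1*102)*291 = ((-7 - 7) - 102)*291 = (-14 - 102)*291 = -116*291 = -33756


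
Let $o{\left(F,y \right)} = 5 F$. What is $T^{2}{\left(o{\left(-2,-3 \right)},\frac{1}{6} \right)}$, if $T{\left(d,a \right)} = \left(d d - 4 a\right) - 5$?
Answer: $\frac{80089}{9} \approx 8898.8$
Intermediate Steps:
$T{\left(d,a \right)} = -5 + d^{2} - 4 a$ ($T{\left(d,a \right)} = \left(d^{2} - 4 a\right) - 5 = -5 + d^{2} - 4 a$)
$T^{2}{\left(o{\left(-2,-3 \right)},\frac{1}{6} \right)} = \left(-5 + \left(5 \left(-2\right)\right)^{2} - \frac{4}{6}\right)^{2} = \left(-5 + \left(-10\right)^{2} - \frac{2}{3}\right)^{2} = \left(-5 + 100 - \frac{2}{3}\right)^{2} = \left(\frac{283}{3}\right)^{2} = \frac{80089}{9}$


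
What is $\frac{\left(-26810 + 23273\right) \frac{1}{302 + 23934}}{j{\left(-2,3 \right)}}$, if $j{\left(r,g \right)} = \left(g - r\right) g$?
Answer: $- \frac{1179}{121180} \approx -0.0097293$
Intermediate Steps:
$j{\left(r,g \right)} = g \left(g - r\right)$
$\frac{\left(-26810 + 23273\right) \frac{1}{302 + 23934}}{j{\left(-2,3 \right)}} = \frac{\left(-26810 + 23273\right) \frac{1}{302 + 23934}}{3 \left(3 - -2\right)} = \frac{\left(-3537\right) \frac{1}{24236}}{3 \left(3 + 2\right)} = \frac{\left(-3537\right) \frac{1}{24236}}{3 \cdot 5} = - \frac{3537}{24236 \cdot 15} = \left(- \frac{3537}{24236}\right) \frac{1}{15} = - \frac{1179}{121180}$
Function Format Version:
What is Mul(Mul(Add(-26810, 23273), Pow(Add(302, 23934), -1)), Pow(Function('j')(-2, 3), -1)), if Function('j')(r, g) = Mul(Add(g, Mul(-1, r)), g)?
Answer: Rational(-1179, 121180) ≈ -0.0097293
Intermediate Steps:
Function('j')(r, g) = Mul(g, Add(g, Mul(-1, r)))
Mul(Mul(Add(-26810, 23273), Pow(Add(302, 23934), -1)), Pow(Function('j')(-2, 3), -1)) = Mul(Mul(Add(-26810, 23273), Pow(Add(302, 23934), -1)), Pow(Mul(3, Add(3, Mul(-1, -2))), -1)) = Mul(Mul(-3537, Pow(24236, -1)), Pow(Mul(3, Add(3, 2)), -1)) = Mul(Mul(-3537, Rational(1, 24236)), Pow(Mul(3, 5), -1)) = Mul(Rational(-3537, 24236), Pow(15, -1)) = Mul(Rational(-3537, 24236), Rational(1, 15)) = Rational(-1179, 121180)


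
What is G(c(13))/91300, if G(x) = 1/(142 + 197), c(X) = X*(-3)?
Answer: 1/30950700 ≈ 3.2309e-8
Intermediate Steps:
c(X) = -3*X
G(x) = 1/339
G(c(13))/91300 = (1/339)/91300 = (1/339)*(1/91300) = 1/30950700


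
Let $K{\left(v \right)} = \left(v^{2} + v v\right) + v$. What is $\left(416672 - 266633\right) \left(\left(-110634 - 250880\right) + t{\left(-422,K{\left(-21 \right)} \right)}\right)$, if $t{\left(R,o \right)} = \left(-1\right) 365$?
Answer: $-54295963281$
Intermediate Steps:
$K{\left(v \right)} = v + 2 v^{2}$ ($K{\left(v \right)} = \left(v^{2} + v^{2}\right) + v = 2 v^{2} + v = v + 2 v^{2}$)
$t{\left(R,o \right)} = -365$
$\left(416672 - 266633\right) \left(\left(-110634 - 250880\right) + t{\left(-422,K{\left(-21 \right)} \right)}\right) = \left(416672 - 266633\right) \left(\left(-110634 - 250880\right) - 365\right) = 150039 \left(\left(-110634 - 250880\right) - 365\right) = 150039 \left(-361514 - 365\right) = 150039 \left(-361879\right) = -54295963281$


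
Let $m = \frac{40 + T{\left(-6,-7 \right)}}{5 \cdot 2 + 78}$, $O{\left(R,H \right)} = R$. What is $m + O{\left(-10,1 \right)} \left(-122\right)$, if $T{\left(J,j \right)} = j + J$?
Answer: $\frac{107387}{88} \approx 1220.3$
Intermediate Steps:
$T{\left(J,j \right)} = J + j$
$m = \frac{27}{88}$ ($m = \frac{40 - 13}{5 \cdot 2 + 78} = \frac{40 - 13}{10 + 78} = \frac{27}{88} \approx 0.30682$)
$m + O{\left(-10,1 \right)} \left(-122\right) = \frac{27}{88} - -1220 = \frac{27}{88} + 1220 = \frac{107387}{88}$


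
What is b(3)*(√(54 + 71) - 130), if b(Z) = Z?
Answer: -390 + 15*√5 ≈ -356.46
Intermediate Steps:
b(3)*(√(54 + 71) - 130) = 3*(√(54 + 71) - 130) = 3*(√125 - 130) = 3*(5*√5 - 130) = 3*(-130 + 5*√5) = -390 + 15*√5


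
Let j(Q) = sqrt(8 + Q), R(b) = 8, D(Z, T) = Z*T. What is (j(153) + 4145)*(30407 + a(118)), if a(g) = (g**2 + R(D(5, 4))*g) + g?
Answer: 188153985 + 45393*sqrt(161) ≈ 1.8873e+8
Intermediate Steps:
D(Z, T) = T*Z
a(g) = g**2 + 9*g (a(g) = (g**2 + 8*g) + g = g**2 + 9*g)
(j(153) + 4145)*(30407 + a(118)) = (sqrt(8 + 153) + 4145)*(30407 + 118*(9 + 118)) = (sqrt(161) + 4145)*(30407 + 118*127) = (4145 + sqrt(161))*(30407 + 14986) = (4145 + sqrt(161))*45393 = 188153985 + 45393*sqrt(161)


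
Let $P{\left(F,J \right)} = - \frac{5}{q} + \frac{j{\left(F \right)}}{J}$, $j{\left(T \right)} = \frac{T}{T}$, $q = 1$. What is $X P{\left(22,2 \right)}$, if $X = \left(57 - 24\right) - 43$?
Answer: $45$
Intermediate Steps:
$j{\left(T \right)} = 1$
$P{\left(F,J \right)} = -5 + \frac{1}{J}$ ($P{\left(F,J \right)} = - \frac{5}{1} + 1 \frac{1}{J} = \left(-5\right) 1 + \frac{1}{J} = -5 + \frac{1}{J}$)
$X = -10$ ($X = 33 - 43 = -10$)
$X P{\left(22,2 \right)} = - 10 \left(-5 + \frac{1}{2}\right) = \left(-10\right) \left(- \frac{9}{2}\right) = 45$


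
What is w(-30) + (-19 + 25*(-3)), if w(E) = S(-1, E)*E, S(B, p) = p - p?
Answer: -94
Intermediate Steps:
S(B, p) = 0
w(E) = 0 (w(E) = 0*E = 0)
w(-30) + (-19 + 25*(-3)) = 0 + (-19 + 25*(-3)) = 0 + (-19 - 75) = 0 - 94 = -94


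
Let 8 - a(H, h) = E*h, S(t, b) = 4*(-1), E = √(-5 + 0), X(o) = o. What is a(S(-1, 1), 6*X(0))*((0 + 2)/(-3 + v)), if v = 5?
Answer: 8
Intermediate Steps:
E = I*√5 (E = √(-5) = I*√5 ≈ 2.2361*I)
S(t, b) = -4
a(H, h) = 8 - I*h*√5 (a(H, h) = 8 - I*√5*h = 8 - I*h*√5)
a(S(-1, 1), 6*X(0))*((0 + 2)/(-3 + v)) = (8 - I*6*0*√5)*((0 + 2)/(-3 + 5)) = (8 - 1*I*0*√5)*(2/2) = (8 + 0)*(2*(½)) = 8*1 = 8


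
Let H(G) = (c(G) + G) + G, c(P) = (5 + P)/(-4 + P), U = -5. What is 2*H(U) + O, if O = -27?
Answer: -47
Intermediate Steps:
c(P) = (5 + P)/(-4 + P)
H(G) = 2*G + (5 + G)/(-4 + G) (H(G) = ((5 + G)/(-4 + G) + G) + G = (G + (5 + G)/(-4 + G)) + G = 2*G + (5 + G)/(-4 + G))
2*H(U) + O = 2*((5 - 5 + 2*(-5)*(-4 - 5))/(-4 - 5)) - 27 = 2*((5 - 5 + 2*(-5)*(-9))/(-9)) - 27 = 2*(-(5 - 5 + 90)/9) - 27 = 2*(-⅑*90) - 27 = 2*(-10) - 27 = -20 - 27 = -47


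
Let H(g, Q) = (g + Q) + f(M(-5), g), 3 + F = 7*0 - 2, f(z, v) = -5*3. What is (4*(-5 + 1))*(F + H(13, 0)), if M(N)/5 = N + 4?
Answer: 112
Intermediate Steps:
M(N) = 20 + 5*N (M(N) = 5*(N + 4) = 5*(4 + N) = 20 + 5*N)
f(z, v) = -15
F = -5 (F = -3 + (7*0 - 2) = -3 + (0 - 2) = -3 - 2 = -5)
H(g, Q) = -15 + Q + g (H(g, Q) = (g + Q) - 15 = (Q + g) - 15 = -15 + Q + g)
(4*(-5 + 1))*(F + H(13, 0)) = (4*(-5 + 1))*(-5 + (-15 + 0 + 13)) = (4*(-4))*(-5 - 2) = -16*(-7) = 112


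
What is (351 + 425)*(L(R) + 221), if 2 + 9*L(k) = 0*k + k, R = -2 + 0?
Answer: 1540360/9 ≈ 1.7115e+5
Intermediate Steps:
R = -2
L(k) = -2/9 + k/9 (L(k) = -2/9 + (0*k + k)/9 = -2/9 + (0 + k)/9 = -2/9 + k/9)
(351 + 425)*(L(R) + 221) = (351 + 425)*((-2/9 + (⅑)*(-2)) + 221) = 776*((-2/9 - 2/9) + 221) = 776*(-4/9 + 221) = 776*(1985/9) = 1540360/9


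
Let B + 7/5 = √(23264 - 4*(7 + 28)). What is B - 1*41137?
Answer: -205692/5 + 2*√5781 ≈ -40986.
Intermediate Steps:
B = -7/5 + 2*√5781 (B = -7/5 + √(23264 - 4*(7 + 28)) = -7/5 + √(23264 - 4*35) = -7/5 + √(23264 - 140) = -7/5 + √23124 = -7/5 + 2*√5781 ≈ 150.67)
B - 1*41137 = (-7/5 + 2*√5781) - 1*41137 = (-7/5 + 2*√5781) - 41137 = -205692/5 + 2*√5781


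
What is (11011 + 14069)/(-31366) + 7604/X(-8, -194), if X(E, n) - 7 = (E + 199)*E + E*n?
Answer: 118864792/486173 ≈ 244.49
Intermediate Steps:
X(E, n) = 7 + E*n + E*(199 + E) (X(E, n) = 7 + ((E + 199)*E + E*n) = 7 + ((199 + E)*E + E*n) = 7 + (E*(199 + E) + E*n) = 7 + (E*n + E*(199 + E)) = 7 + E*n + E*(199 + E))
(11011 + 14069)/(-31366) + 7604/X(-8, -194) = (11011 + 14069)/(-31366) + 7604/(7 + (-8)² + 199*(-8) - 8*(-194)) = 25080*(-1/31366) + 7604/(7 + 64 - 1592 + 1552) = -12540/15683 + 7604/31 = 118864792/486173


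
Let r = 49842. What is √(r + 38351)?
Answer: √88193 ≈ 296.97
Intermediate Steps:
√(r + 38351) = √(49842 + 38351) = √88193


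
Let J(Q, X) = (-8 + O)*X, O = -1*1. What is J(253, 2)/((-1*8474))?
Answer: 9/4237 ≈ 0.0021241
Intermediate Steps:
O = -1
J(Q, X) = -9*X (J(Q, X) = (-8 - 1)*X = -9*X)
J(253, 2)/((-1*8474)) = (-9*2)/((-1*8474)) = -18/(-8474) = -18*(-1/8474) = 9/4237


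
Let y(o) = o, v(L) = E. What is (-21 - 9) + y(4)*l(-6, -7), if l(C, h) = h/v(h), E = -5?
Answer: -122/5 ≈ -24.400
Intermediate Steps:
v(L) = -5
l(C, h) = -h/5 (l(C, h) = h/(-5) = h*(-⅕) = -h/5)
(-21 - 9) + y(4)*l(-6, -7) = (-21 - 9) + 4*(-⅕*(-7)) = -30 + 4*(7/5) = -30 + 28/5 = -122/5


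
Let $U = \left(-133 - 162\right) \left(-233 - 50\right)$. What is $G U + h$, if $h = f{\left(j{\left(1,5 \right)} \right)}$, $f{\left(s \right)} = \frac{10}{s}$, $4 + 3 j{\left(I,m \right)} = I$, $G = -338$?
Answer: $-28217940$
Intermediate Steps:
$j{\left(I,m \right)} = - \frac{4}{3} + \frac{I}{3}$
$U = 83485$ ($U = \left(-295\right) \left(-283\right) = 83485$)
$h = -10$ ($h = \frac{10}{- \frac{4}{3} + \frac{1}{3} \cdot 1} = \frac{10}{- \frac{4}{3} + \frac{1}{3}} = \frac{10}{-1} = 10 \left(-1\right) = -10$)
$G U + h = \left(-338\right) 83485 - 10 = -28217930 - 10 = -28217940$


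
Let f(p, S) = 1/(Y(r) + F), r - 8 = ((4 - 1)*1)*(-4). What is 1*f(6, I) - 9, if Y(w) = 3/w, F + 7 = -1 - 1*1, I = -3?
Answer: -355/39 ≈ -9.1026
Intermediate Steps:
r = -4 (r = 8 + ((4 - 1)*1)*(-4) = 8 + (3*1)*(-4) = 8 + 3*(-4) = 8 - 12 = -4)
F = -9 (F = -7 + (-1 - 1*1) = -7 + (-1 - 1) = -7 - 2 = -9)
f(p, S) = -4/39 (f(p, S) = 1/(3/(-4) - 9) = 1/(3*(-1/4) - 9) = 1/(-3/4 - 9) = 1/(-39/4) = -4/39)
1*f(6, I) - 9 = 1*(-4/39) - 9 = -4/39 - 9 = -355/39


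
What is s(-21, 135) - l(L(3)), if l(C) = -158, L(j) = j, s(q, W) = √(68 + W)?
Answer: 158 + √203 ≈ 172.25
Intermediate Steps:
s(-21, 135) - l(L(3)) = √(68 + 135) - 1*(-158) = √203 + 158 = 158 + √203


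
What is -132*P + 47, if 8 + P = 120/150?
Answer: 4987/5 ≈ 997.40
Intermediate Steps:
P = -36/5 (P = -8 + 120/150 = -8 + 120*(1/150) = -8 + ⅘ = -36/5 ≈ -7.2000)
-132*P + 47 = -132*(-36/5) + 47 = 4752/5 + 47 = 4987/5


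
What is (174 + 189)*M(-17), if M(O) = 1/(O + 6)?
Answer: -33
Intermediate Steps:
M(O) = 1/(6 + O)
(174 + 189)*M(-17) = (174 + 189)/(6 - 17) = 363/(-11) = 363*(-1/11) = -33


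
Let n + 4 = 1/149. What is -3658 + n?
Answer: -545637/149 ≈ -3662.0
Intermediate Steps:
n = -595/149 (n = -4 + 1/149 = -595/149 ≈ -3.9933)
-3658 + n = -3658 - 595/149 = -545637/149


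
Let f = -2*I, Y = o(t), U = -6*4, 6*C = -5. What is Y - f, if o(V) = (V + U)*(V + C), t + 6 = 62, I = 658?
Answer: 9244/3 ≈ 3081.3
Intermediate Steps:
t = 56 (t = -6 + 62 = 56)
C = -⅚ (C = (⅙)*(-5) = -⅚ ≈ -0.83333)
U = -24
o(V) = (-24 + V)*(-⅚ + V) (o(V) = (V - 24)*(V - ⅚) = (-24 + V)*(-⅚ + V))
Y = 5296/3 (Y = 20 + 56² - 149/6*56 = 20 + 3136 - 4172/3 = 5296/3 ≈ 1765.3)
f = -1316 (f = -2*658 = -1316)
Y - f = 5296/3 - 1*(-1316) = 5296/3 + 1316 = 9244/3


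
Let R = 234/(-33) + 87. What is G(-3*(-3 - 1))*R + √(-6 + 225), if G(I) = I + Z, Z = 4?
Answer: 14064/11 + √219 ≈ 1293.3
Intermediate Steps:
G(I) = 4 + I (G(I) = I + 4 = 4 + I)
R = 879/11 (R = 234*(-1/33) + 87 = -78/11 + 87 = 879/11 ≈ 79.909)
G(-3*(-3 - 1))*R + √(-6 + 225) = (4 - 3*(-3 - 1))*(879/11) + √(-6 + 225) = (4 - 3*(-4))*(879/11) + √219 = (4 + 12)*(879/11) + √219 = 16*(879/11) + √219 = 14064/11 + √219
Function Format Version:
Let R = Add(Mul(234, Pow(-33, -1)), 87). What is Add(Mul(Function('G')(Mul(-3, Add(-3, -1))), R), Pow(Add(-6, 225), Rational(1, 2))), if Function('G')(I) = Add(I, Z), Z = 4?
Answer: Add(Rational(14064, 11), Pow(219, Rational(1, 2))) ≈ 1293.3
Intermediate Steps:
Function('G')(I) = Add(4, I) (Function('G')(I) = Add(I, 4) = Add(4, I))
R = Rational(879, 11) (R = Add(Mul(234, Rational(-1, 33)), 87) = Add(Rational(-78, 11), 87) = Rational(879, 11) ≈ 79.909)
Add(Mul(Function('G')(Mul(-3, Add(-3, -1))), R), Pow(Add(-6, 225), Rational(1, 2))) = Add(Mul(Add(4, Mul(-3, Add(-3, -1))), Rational(879, 11)), Pow(Add(-6, 225), Rational(1, 2))) = Add(Mul(Add(4, Mul(-3, -4)), Rational(879, 11)), Pow(219, Rational(1, 2))) = Add(Mul(Add(4, 12), Rational(879, 11)), Pow(219, Rational(1, 2))) = Add(Mul(16, Rational(879, 11)), Pow(219, Rational(1, 2))) = Add(Rational(14064, 11), Pow(219, Rational(1, 2)))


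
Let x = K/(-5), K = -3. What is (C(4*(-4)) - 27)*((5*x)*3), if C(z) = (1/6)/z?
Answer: -7779/32 ≈ -243.09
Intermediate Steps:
x = ⅗ (x = -3/(-5) = -3*(-⅕) = ⅗ ≈ 0.60000)
C(z) = 1/(6*z) (C(z) = (1*(⅙))/z = 1/(6*z))
(C(4*(-4)) - 27)*((5*x)*3) = (1/(6*((4*(-4)))) - 27)*((5*(⅗))*3) = ((⅙)/(-16) - 27)*(3*3) = ((⅙)*(-1/16) - 27)*9 = (-1/96 - 27)*9 = -2593/96*9 = -7779/32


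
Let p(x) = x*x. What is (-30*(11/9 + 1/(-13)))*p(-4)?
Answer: -21440/39 ≈ -549.74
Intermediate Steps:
p(x) = x**2
(-30*(11/9 + 1/(-13)))*p(-4) = -30*(11/9 + 1/(-13))*(-4)**2 = -30*(11*(1/9) + 1*(-1/13))*16 = -30*(11/9 - 1/13)*16 = -30*134/117*16 = -1340/39*16 = -21440/39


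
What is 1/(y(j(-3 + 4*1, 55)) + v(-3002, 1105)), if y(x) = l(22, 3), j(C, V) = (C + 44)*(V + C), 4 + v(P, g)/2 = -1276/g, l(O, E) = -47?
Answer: -1105/63327 ≈ -0.017449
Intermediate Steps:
v(P, g) = -8 - 2552/g (v(P, g) = -8 + 2*(-1276/g) = -8 - 2552/g)
j(C, V) = (44 + C)*(C + V)
y(x) = -47
1/(y(j(-3 + 4*1, 55)) + v(-3002, 1105)) = 1/(-47 + (-8 - 2552/1105)) = 1/(-47 - 11392/1105) = 1/(-63327/1105) = -1105/63327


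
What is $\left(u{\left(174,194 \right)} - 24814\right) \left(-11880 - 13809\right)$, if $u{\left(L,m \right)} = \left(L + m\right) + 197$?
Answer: $622932561$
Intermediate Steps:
$u{\left(L,m \right)} = 197 + L + m$
$\left(u{\left(174,194 \right)} - 24814\right) \left(-11880 - 13809\right) = \left(\left(197 + 174 + 194\right) - 24814\right) \left(-11880 - 13809\right) = \left(565 - 24814\right) \left(-25689\right) = \left(-24249\right) \left(-25689\right) = 622932561$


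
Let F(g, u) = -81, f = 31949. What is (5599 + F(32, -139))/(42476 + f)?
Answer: 5518/74425 ≈ 0.074142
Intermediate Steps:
(5599 + F(32, -139))/(42476 + f) = (5599 - 81)/(42476 + 31949) = 5518/74425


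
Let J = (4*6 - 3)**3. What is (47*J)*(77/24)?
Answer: 11171853/8 ≈ 1.3965e+6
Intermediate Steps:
J = 9261 (J = (24 - 3)**3 = 21**3 = 9261)
(47*J)*(77/24) = (47*9261)*(77/24) = 435267*(77*(1/24)) = 435267*(77/24) = 11171853/8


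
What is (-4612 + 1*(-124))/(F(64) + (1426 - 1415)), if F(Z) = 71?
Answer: -2368/41 ≈ -57.756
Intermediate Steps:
(-4612 + 1*(-124))/(F(64) + (1426 - 1415)) = (-4612 + 1*(-124))/(71 + (1426 - 1415)) = (-4612 - 124)/(71 + 11) = -4736/82 = -4736*1/82 = -2368/41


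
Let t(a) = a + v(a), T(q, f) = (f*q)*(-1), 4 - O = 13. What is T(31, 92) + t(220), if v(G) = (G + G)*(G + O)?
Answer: 90208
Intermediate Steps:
O = -9 (O = 4 - 1*13 = 4 - 13 = -9)
v(G) = 2*G*(-9 + G) (v(G) = (G + G)*(G - 9) = (2*G)*(-9 + G) = 2*G*(-9 + G))
T(q, f) = -f*q
t(a) = a + 2*a*(-9 + a)
T(31, 92) + t(220) = -1*92*31 + 220*(-17 + 2*220) = -2852 + 220*(-17 + 440) = -2852 + 220*423 = -2852 + 93060 = 90208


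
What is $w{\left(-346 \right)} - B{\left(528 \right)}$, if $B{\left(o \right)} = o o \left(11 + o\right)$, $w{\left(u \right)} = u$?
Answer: $-150264922$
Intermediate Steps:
$B{\left(o \right)} = o^{2} \left(11 + o\right)$
$w{\left(-346 \right)} - B{\left(528 \right)} = -346 - 528^{2} \left(11 + 528\right) = -346 - 278784 \cdot 539 = -346 - 150264576 = -150264922$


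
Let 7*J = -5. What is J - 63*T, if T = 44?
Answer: -19409/7 ≈ -2772.7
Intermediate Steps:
J = -5/7 (J = (⅐)*(-5) = -5/7 ≈ -0.71429)
J - 63*T = -5/7 - 63*44 = -5/7 - 2772 = -19409/7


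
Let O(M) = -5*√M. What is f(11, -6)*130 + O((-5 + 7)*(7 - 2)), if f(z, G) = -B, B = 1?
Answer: -130 - 5*√10 ≈ -145.81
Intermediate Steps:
f(z, G) = -1 (f(z, G) = -1*1 = -1)
f(11, -6)*130 + O((-5 + 7)*(7 - 2)) = -1*130 - 5*√(-5 + 7)*√(7 - 2) = -130 - 5*√10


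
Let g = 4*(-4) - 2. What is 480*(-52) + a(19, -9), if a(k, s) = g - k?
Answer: -24997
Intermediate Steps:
g = -18 (g = -16 - 2 = -18)
a(k, s) = -18 - k
480*(-52) + a(19, -9) = 480*(-52) + (-18 - 1*19) = -24960 + (-18 - 19) = -24960 - 37 = -24997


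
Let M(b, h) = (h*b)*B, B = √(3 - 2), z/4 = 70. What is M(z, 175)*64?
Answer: 3136000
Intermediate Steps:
z = 280 (z = 4*70 = 280)
B = 1 (B = √1 = 1)
M(b, h) = b*h (M(b, h) = (h*b)*1 = (b*h)*1 = b*h)
M(z, 175)*64 = (280*175)*64 = 49000*64 = 3136000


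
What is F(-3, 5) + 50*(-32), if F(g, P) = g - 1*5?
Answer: -1608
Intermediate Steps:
F(g, P) = -5 + g (F(g, P) = g - 5 = -5 + g)
F(-3, 5) + 50*(-32) = (-5 - 3) + 50*(-32) = -8 - 1600 = -1608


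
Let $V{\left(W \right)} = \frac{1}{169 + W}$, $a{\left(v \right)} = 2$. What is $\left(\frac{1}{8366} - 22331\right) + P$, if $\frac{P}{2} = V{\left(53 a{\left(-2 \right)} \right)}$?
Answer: $- \frac{51375798143}{2300650} \approx -22331.0$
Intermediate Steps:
$P = \frac{2}{275}$ ($P = \frac{2}{169 + 53 \cdot 2} = \frac{2}{169 + 106} = \frac{2}{275} \approx 0.0072727$)
$\left(\frac{1}{8366} - 22331\right) + P = \left(\frac{1}{8366} - 22331\right) + \frac{2}{275} = - \frac{186821145}{8366} + \frac{2}{275} = - \frac{51375798143}{2300650}$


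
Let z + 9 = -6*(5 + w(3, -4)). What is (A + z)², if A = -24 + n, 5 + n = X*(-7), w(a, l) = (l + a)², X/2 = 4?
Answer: 16900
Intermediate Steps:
X = 8 (X = 2*4 = 8)
w(a, l) = (a + l)²
n = -61 (n = -5 + 8*(-7) = -5 - 56 = -61)
z = -45 (z = -9 - 6*(5 + (3 - 4)²) = -9 - 6*(5 + (-1)²) = -9 - 6*(5 + 1) = -9 - 6*6 = -9 - 36 = -45)
A = -85 (A = -24 - 61 = -85)
(A + z)² = (-85 - 45)² = (-130)² = 16900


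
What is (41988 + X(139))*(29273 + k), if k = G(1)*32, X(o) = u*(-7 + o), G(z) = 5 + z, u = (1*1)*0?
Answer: 1237176420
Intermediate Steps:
u = 0 (u = 1*0 = 0)
X(o) = 0 (X(o) = 0*(-7 + o) = 0)
k = 192 (k = (5 + 1)*32 = 6*32 = 192)
(41988 + X(139))*(29273 + k) = (41988 + 0)*(29273 + 192) = 41988*29465 = 1237176420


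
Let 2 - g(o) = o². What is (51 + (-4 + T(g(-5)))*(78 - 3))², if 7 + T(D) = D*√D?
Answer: -67840299 + 2670300*I*√23 ≈ -6.784e+7 + 1.2806e+7*I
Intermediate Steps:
g(o) = 2 - o²
T(D) = -7 + D^(3/2) (T(D) = -7 + D*√D = -7 + D^(3/2))
(51 + (-4 + T(g(-5)))*(78 - 3))² = (51 + (-4 + (-7 + (2 - 1*(-5)²)^(3/2)))*(78 - 3))² = (51 + (-4 + (-7 + (2 - 1*25)^(3/2)))*75)² = (51 + (-4 + (-7 + (2 - 25)^(3/2)))*75)² = (51 + (-4 + (-7 + (-23)^(3/2)))*75)² = (51 + (-4 + (-7 - 23*I*√23))*75)² = (51 + (-11 - 23*I*√23)*75)² = (51 + (-825 - 1725*I*√23))² = (-774 - 1725*I*√23)²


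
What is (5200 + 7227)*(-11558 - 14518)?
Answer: -324046452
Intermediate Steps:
(5200 + 7227)*(-11558 - 14518) = 12427*(-26076) = -324046452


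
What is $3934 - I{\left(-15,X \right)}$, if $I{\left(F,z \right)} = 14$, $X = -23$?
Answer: $3920$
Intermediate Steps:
$3934 - I{\left(-15,X \right)} = 3934 - 14 = 3920$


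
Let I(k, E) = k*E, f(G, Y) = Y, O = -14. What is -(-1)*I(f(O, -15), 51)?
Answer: -765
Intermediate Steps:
I(k, E) = E*k
-(-1)*I(f(O, -15), 51) = -(-1)*51*(-15) = -(-1)*(-765) = -1*765 = -765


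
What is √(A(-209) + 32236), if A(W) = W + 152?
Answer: √32179 ≈ 179.39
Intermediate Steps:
A(W) = 152 + W
√(A(-209) + 32236) = √((152 - 209) + 32236) = √(-57 + 32236) = √32179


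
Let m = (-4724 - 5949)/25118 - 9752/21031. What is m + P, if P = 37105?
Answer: 19600493880491/528256658 ≈ 37104.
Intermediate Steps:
m = -469414599/528256658 (m = -10673*1/25118 - 9752*1/21031 = -10673/25118 - 9752/21031 = -469414599/528256658 ≈ -0.88861)
m + P = -469414599/528256658 + 37105 = 19600493880491/528256658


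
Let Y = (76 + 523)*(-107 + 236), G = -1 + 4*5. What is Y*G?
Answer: 1468149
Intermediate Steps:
G = 19 (G = -1 + 20 = 19)
Y = 77271 (Y = 599*129 = 77271)
Y*G = 77271*19 = 1468149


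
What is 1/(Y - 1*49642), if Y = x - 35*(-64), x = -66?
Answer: -1/47468 ≈ -2.1067e-5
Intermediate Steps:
Y = 2174 (Y = -66 - 35*(-64) = -66 + 2240 = 2174)
1/(Y - 1*49642) = 1/(2174 - 1*49642) = 1/(2174 - 49642) = 1/(-47468) = -1/47468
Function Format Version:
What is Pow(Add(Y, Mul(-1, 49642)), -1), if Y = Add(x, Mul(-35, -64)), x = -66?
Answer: Rational(-1, 47468) ≈ -2.1067e-5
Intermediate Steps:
Y = 2174 (Y = Add(-66, Mul(-35, -64)) = Add(-66, 2240) = 2174)
Pow(Add(Y, Mul(-1, 49642)), -1) = Pow(Add(2174, Mul(-1, 49642)), -1) = Pow(Add(2174, -49642), -1) = Pow(-47468, -1) = Rational(-1, 47468)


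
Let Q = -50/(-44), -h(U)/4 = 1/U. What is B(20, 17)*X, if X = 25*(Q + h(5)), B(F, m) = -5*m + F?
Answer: -12025/22 ≈ -546.59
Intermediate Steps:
B(F, m) = F - 5*m
h(U) = -4/U
Q = 25/22 (Q = -50*(-1/44) = 25/22 ≈ 1.1364)
X = 185/22 (X = 25*(25/22 - 4/5) = 25*(37/110) = 185/22 ≈ 8.4091)
B(20, 17)*X = (20 - 5*17)*(185/22) = (20 - 85)*(185/22) = -65*185/22 = -12025/22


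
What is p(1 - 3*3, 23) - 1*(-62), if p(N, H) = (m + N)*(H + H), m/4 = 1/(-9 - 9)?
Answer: -2846/9 ≈ -316.22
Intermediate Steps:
m = -2/9 (m = 4/(-9 - 9) = 4/(-18) = 4*(-1/18) = -2/9 ≈ -0.22222)
p(N, H) = 2*H*(-2/9 + N) (p(N, H) = (-2/9 + N)*(H + H) = (-2/9 + N)*(2*H) = 2*H*(-2/9 + N))
p(1 - 3*3, 23) - 1*(-62) = (2/9)*23*(-2 + 9*(1 - 3*3)) - 1*(-62) = (2/9)*23*(-2 + 9*(1 - 9)) + 62 = (2/9)*23*(-2 + 9*(-8)) + 62 = (2/9)*23*(-2 - 72) + 62 = (2/9)*23*(-74) + 62 = -3404/9 + 62 = -2846/9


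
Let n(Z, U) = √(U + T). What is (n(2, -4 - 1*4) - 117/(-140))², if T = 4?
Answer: -64711/19600 + 117*I/35 ≈ -3.3016 + 3.3429*I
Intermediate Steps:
n(Z, U) = √(4 + U) (n(Z, U) = √(U + 4) = √(4 + U))
(n(2, -4 - 1*4) - 117/(-140))² = (√(4 + (-4 - 1*4)) - 117/(-140))² = (√(4 + (-4 - 4)) - 117*(-1/140))² = (√(4 - 8) + 117/140)² = (√(-4) + 117/140)² = (2*I + 117/140)² = (117/140 + 2*I)²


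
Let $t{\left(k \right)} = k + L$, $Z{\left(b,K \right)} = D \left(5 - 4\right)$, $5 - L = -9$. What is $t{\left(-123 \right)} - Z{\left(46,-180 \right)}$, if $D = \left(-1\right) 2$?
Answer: $-107$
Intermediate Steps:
$L = 14$ ($L = 5 - -9 = 5 + 9 = 14$)
$D = -2$
$Z{\left(b,K \right)} = -2$ ($Z{\left(b,K \right)} = - 2 \left(5 - 4\right) = \left(-2\right) 1 = -2$)
$t{\left(k \right)} = 14 + k$ ($t{\left(k \right)} = k + 14 = 14 + k$)
$t{\left(-123 \right)} - Z{\left(46,-180 \right)} = \left(14 - 123\right) - -2 = -109 + 2 = -107$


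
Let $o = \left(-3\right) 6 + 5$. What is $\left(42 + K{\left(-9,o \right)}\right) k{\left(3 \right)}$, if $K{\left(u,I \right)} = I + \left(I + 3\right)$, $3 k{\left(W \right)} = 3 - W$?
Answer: $0$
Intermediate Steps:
$k{\left(W \right)} = 1 - \frac{W}{3}$ ($k{\left(W \right)} = \frac{3 - W}{3} = 1 - \frac{W}{3}$)
$o = -13$ ($o = -18 + 5 = -13$)
$K{\left(u,I \right)} = 3 + 2 I$ ($K{\left(u,I \right)} = I + \left(3 + I\right) = 3 + 2 I$)
$\left(42 + K{\left(-9,o \right)}\right) k{\left(3 \right)} = \left(42 + \left(3 + 2 \left(-13\right)\right)\right) \left(1 - 1\right) = \left(42 + \left(3 - 26\right)\right) \left(1 - 1\right) = \left(42 - 23\right) 0 = 19 \cdot 0 = 0$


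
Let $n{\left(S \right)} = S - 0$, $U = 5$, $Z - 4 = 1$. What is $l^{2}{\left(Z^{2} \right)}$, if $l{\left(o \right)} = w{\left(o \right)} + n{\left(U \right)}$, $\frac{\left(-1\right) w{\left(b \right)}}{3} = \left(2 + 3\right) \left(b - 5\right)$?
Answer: $87025$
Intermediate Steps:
$Z = 5$ ($Z = 4 + 1 = 5$)
$n{\left(S \right)} = S$ ($n{\left(S \right)} = S + 0 = S$)
$w{\left(b \right)} = 75 - 15 b$ ($w{\left(b \right)} = - 3 \left(2 + 3\right) \left(b - 5\right) = - 3 \cdot 5 \left(-5 + b\right) = - 3 \left(-25 + 5 b\right) = 75 - 15 b$)
$l{\left(o \right)} = 80 - 15 o$ ($l{\left(o \right)} = \left(75 - 15 o\right) + 5 = 80 - 15 o$)
$l^{2}{\left(Z^{2} \right)} = \left(80 - 15 \cdot 5^{2}\right)^{2} = \left(80 - 375\right)^{2} = \left(-295\right)^{2} = 87025$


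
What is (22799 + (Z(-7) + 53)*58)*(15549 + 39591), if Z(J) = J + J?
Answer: 1381863540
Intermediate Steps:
Z(J) = 2*J
(22799 + (Z(-7) + 53)*58)*(15549 + 39591) = (22799 + (2*(-7) + 53)*58)*(15549 + 39591) = (22799 + (-14 + 53)*58)*55140 = (22799 + 39*58)*55140 = (22799 + 2262)*55140 = 25061*55140 = 1381863540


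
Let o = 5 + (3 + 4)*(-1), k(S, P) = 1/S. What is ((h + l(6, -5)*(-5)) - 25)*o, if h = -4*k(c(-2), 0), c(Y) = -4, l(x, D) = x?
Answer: 108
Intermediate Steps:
o = -2 (o = 5 + 7*(-1) = 5 - 7 = -2)
h = 1 (h = -4/(-4) = -4*(-1/4) = 1)
((h + l(6, -5)*(-5)) - 25)*o = ((1 + 6*(-5)) - 25)*(-2) = ((1 - 30) - 25)*(-2) = (-29 - 25)*(-2) = -54*(-2) = 108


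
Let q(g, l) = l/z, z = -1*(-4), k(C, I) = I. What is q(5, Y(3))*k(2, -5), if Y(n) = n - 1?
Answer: -5/2 ≈ -2.5000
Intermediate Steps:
Y(n) = -1 + n
z = 4
q(g, l) = l/4
q(5, Y(3))*k(2, -5) = ((-1 + 3)/4)*(-5) = ((¼)*2)*(-5) = (½)*(-5) = -5/2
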